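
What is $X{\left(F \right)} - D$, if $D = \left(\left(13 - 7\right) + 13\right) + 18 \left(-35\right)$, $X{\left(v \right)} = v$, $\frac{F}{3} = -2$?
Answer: $605$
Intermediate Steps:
$F = -6$ ($F = 3 \left(-2\right) = -6$)
$D = -611$ ($D = \left(6 + 13\right) - 630 = 19 - 630 = -611$)
$X{\left(F \right)} - D = -6 - -611 = -6 + 611 = 605$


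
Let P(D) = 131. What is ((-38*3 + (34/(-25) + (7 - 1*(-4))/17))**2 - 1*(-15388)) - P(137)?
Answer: 5132650634/180625 ≈ 28416.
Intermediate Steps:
((-38*3 + (34/(-25) + (7 - 1*(-4))/17))**2 - 1*(-15388)) - P(137) = ((-38*3 + (34/(-25) + (7 - 1*(-4))/17))**2 - 1*(-15388)) - 1*131 = ((-114 + (34*(-1/25) + (7 + 4)*(1/17)))**2 + 15388) - 131 = ((-114 + (-34/25 + 11*(1/17)))**2 + 15388) - 131 = ((-114 + (-34/25 + 11/17))**2 + 15388) - 131 = ((-114 - 303/425)**2 + 15388) - 131 = ((-48753/425)**2 + 15388) - 131 = (2376855009/180625 + 15388) - 131 = 5156312509/180625 - 131 = 5132650634/180625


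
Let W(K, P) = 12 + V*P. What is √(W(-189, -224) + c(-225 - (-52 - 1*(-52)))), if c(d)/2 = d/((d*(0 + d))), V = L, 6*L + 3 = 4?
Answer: I*√5702/15 ≈ 5.0341*I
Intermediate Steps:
L = ⅙ (L = -½ + (⅙)*4 = -½ + ⅔ = ⅙ ≈ 0.16667)
V = ⅙ ≈ 0.16667
W(K, P) = 12 + P/6
c(d) = 2/d (c(d) = 2*(d/((d*(0 + d)))) = 2*(d/((d*d))) = 2*(d/(d²)) = 2*(d/d²) = 2/d)
√(W(-189, -224) + c(-225 - (-52 - 1*(-52)))) = √((12 + (⅙)*(-224)) + 2/(-225 - (-52 - 1*(-52)))) = √((12 - 112/3) + 2/(-225 - (-52 + 52))) = √(-76/3 + 2/(-225 - 1*0)) = √(-76/3 + 2/(-225 + 0)) = √(-76/3 + 2/(-225)) = √(-76/3 + 2*(-1/225)) = √(-76/3 - 2/225) = √(-5702/225) = I*√5702/15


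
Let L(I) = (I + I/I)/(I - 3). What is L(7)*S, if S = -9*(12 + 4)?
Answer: -288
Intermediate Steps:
S = -144 (S = -9*16 = -144)
L(I) = (1 + I)/(-3 + I) (L(I) = (I + 1)/(-3 + I) = (1 + I)/(-3 + I))
L(7)*S = ((1 + 7)/(-3 + 7))*(-144) = (8/4)*(-144) = ((1/4)*8)*(-144) = 2*(-144) = -288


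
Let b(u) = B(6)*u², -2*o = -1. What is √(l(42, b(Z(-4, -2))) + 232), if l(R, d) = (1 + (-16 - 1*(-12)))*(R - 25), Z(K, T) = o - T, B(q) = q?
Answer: √181 ≈ 13.454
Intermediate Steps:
o = ½ (o = -½*(-1) = ½ ≈ 0.50000)
Z(K, T) = ½ - T
b(u) = 6*u²
l(R, d) = 75 - 3*R (l(R, d) = (1 + (-16 + 12))*(-25 + R) = (1 - 4)*(-25 + R) = -3*(-25 + R) = 75 - 3*R)
√(l(42, b(Z(-4, -2))) + 232) = √((75 - 3*42) + 232) = √((75 - 126) + 232) = √(-51 + 232) = √181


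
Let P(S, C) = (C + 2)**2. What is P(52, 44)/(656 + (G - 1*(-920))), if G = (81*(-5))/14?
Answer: 29624/21659 ≈ 1.3677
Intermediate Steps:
P(S, C) = (2 + C)**2
G = -405/14 (G = -405*1/14 = -405/14 ≈ -28.929)
P(52, 44)/(656 + (G - 1*(-920))) = (2 + 44)**2/(656 + (-405/14 - 1*(-920))) = 46**2/(656 + (-405/14 + 920)) = 2116/(656 + 12475/14) = 2116/(21659/14) = 2116*(14/21659) = 29624/21659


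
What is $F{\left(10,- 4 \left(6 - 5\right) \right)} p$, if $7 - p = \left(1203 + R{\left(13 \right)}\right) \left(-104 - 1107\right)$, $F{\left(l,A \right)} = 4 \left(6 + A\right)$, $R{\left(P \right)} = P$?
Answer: $11780664$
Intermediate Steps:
$F{\left(l,A \right)} = 24 + 4 A$
$p = 1472583$ ($p = 7 - \left(1203 + 13\right) \left(-104 - 1107\right) = 7 - 1216 \left(-1211\right) = 7 - -1472576 = 7 + 1472576 = 1472583$)
$F{\left(10,- 4 \left(6 - 5\right) \right)} p = \left(24 + 4 \left(- 4 \left(6 - 5\right)\right)\right) 1472583 = \left(24 + 4 \left(\left(-4\right) 1\right)\right) 1472583 = \left(24 + 4 \left(-4\right)\right) 1472583 = \left(24 - 16\right) 1472583 = 8 \cdot 1472583 = 11780664$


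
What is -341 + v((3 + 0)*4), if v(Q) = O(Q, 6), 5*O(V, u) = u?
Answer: -1699/5 ≈ -339.80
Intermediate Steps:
O(V, u) = u/5
v(Q) = 6/5 (v(Q) = (⅕)*6 = 6/5)
-341 + v((3 + 0)*4) = -341 + 6/5 = -1699/5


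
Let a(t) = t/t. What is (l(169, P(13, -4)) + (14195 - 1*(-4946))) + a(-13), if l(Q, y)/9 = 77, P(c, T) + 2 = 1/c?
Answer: 19835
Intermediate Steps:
P(c, T) = -2 + 1/c
l(Q, y) = 693 (l(Q, y) = 9*77 = 693)
a(t) = 1
(l(169, P(13, -4)) + (14195 - 1*(-4946))) + a(-13) = (693 + (14195 - 1*(-4946))) + 1 = (693 + (14195 + 4946)) + 1 = (693 + 19141) + 1 = 19834 + 1 = 19835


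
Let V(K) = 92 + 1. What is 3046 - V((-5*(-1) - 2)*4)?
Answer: 2953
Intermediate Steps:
V(K) = 93
3046 - V((-5*(-1) - 2)*4) = 3046 - 1*93 = 3046 - 93 = 2953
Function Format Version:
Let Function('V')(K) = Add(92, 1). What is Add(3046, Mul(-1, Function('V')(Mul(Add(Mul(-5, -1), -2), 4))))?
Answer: 2953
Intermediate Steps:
Function('V')(K) = 93
Add(3046, Mul(-1, Function('V')(Mul(Add(Mul(-5, -1), -2), 4)))) = Add(3046, Mul(-1, 93)) = Add(3046, -93) = 2953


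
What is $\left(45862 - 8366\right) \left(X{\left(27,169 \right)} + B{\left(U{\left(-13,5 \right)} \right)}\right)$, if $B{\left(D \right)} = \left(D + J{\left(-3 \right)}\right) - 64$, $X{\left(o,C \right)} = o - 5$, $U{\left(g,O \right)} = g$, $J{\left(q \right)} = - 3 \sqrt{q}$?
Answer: $-2062280 - 112488 i \sqrt{3} \approx -2.0623 \cdot 10^{6} - 1.9484 \cdot 10^{5} i$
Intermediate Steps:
$X{\left(o,C \right)} = -5 + o$ ($X{\left(o,C \right)} = o - 5 = -5 + o$)
$B{\left(D \right)} = -64 + D - 3 i \sqrt{3}$ ($B{\left(D \right)} = \left(D - 3 \sqrt{-3}\right) - 64 = \left(D - 3 i \sqrt{3}\right) - 64 = -64 + D - 3 i \sqrt{3}$)
$\left(45862 - 8366\right) \left(X{\left(27,169 \right)} + B{\left(U{\left(-13,5 \right)} \right)}\right) = \left(45862 - 8366\right) \left(\left(-5 + 27\right) - \left(77 + 3 i \sqrt{3}\right)\right) = 37496 \left(22 - \left(77 + 3 i \sqrt{3}\right)\right) = 37496 \left(-55 - 3 i \sqrt{3}\right) = -2062280 - 112488 i \sqrt{3}$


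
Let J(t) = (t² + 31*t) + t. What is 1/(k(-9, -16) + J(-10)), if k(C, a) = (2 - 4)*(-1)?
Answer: -1/218 ≈ -0.0045872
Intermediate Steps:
k(C, a) = 2 (k(C, a) = -2*(-1) = 2)
J(t) = t² + 32*t
1/(k(-9, -16) + J(-10)) = 1/(2 - 10*(32 - 10)) = 1/(2 - 10*22) = 1/(2 - 220) = 1/(-218) = -1/218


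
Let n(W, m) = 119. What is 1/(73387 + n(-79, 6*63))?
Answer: 1/73506 ≈ 1.3604e-5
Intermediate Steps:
1/(73387 + n(-79, 6*63)) = 1/(73387 + 119) = 1/73506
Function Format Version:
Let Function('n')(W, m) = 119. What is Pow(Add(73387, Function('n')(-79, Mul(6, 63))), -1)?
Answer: Rational(1, 73506) ≈ 1.3604e-5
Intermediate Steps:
Pow(Add(73387, Function('n')(-79, Mul(6, 63))), -1) = Pow(Add(73387, 119), -1) = Pow(73506, -1) = Rational(1, 73506)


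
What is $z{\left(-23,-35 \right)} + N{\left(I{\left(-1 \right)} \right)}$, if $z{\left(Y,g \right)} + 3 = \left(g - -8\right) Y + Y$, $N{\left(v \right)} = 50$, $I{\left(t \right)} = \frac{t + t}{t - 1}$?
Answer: $645$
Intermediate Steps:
$I{\left(t \right)} = \frac{2 t}{-1 + t}$
$z{\left(Y,g \right)} = -3 + Y + Y \left(8 + g\right)$ ($z{\left(Y,g \right)} = -3 + \left(\left(g - -8\right) Y + Y\right) = -3 + \left(\left(g + 8\right) Y + Y\right) = -3 + \left(\left(8 + g\right) Y + Y\right) = -3 + \left(Y \left(8 + g\right) + Y\right) = -3 + \left(Y + Y \left(8 + g\right)\right) = -3 + Y + Y \left(8 + g\right)$)
$z{\left(-23,-35 \right)} + N{\left(I{\left(-1 \right)} \right)} = \left(-3 + 9 \left(-23\right) - -805\right) + 50 = \left(-3 - 207 + 805\right) + 50 = 595 + 50 = 645$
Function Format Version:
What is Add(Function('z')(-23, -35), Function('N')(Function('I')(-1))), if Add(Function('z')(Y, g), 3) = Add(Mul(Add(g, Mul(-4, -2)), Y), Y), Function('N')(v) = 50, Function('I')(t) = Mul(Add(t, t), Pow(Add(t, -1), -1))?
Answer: 645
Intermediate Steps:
Function('I')(t) = Mul(2, t, Pow(Add(-1, t), -1)) (Function('I')(t) = Mul(Mul(2, t), Pow(Add(-1, t), -1)) = Mul(2, t, Pow(Add(-1, t), -1)))
Function('z')(Y, g) = Add(-3, Y, Mul(Y, Add(8, g))) (Function('z')(Y, g) = Add(-3, Add(Mul(Add(g, Mul(-4, -2)), Y), Y)) = Add(-3, Add(Mul(Add(g, 8), Y), Y)) = Add(-3, Add(Mul(Add(8, g), Y), Y)) = Add(-3, Add(Mul(Y, Add(8, g)), Y)) = Add(-3, Add(Y, Mul(Y, Add(8, g)))) = Add(-3, Y, Mul(Y, Add(8, g))))
Add(Function('z')(-23, -35), Function('N')(Function('I')(-1))) = Add(Add(-3, Mul(9, -23), Mul(-23, -35)), 50) = Add(Add(-3, -207, 805), 50) = Add(595, 50) = 645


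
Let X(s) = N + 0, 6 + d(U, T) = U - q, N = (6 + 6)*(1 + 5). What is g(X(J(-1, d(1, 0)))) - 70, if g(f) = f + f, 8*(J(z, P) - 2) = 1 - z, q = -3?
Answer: 74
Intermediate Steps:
N = 72 (N = 12*6 = 72)
d(U, T) = -3 + U (d(U, T) = -6 + (U - 1*(-3)) = -6 + (U + 3) = -6 + (3 + U) = -3 + U)
J(z, P) = 17/8 - z/8 (J(z, P) = 2 + (1 - z)/8 = 2 + (⅛ - z/8) = 17/8 - z/8)
X(s) = 72 (X(s) = 72 + 0 = 72)
g(f) = 2*f
g(X(J(-1, d(1, 0)))) - 70 = 2*72 - 70 = 144 - 70 = 74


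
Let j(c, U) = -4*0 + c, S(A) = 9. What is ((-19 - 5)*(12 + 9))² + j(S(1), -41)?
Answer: 254025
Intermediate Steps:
j(c, U) = c (j(c, U) = 0 + c = c)
((-19 - 5)*(12 + 9))² + j(S(1), -41) = ((-19 - 5)*(12 + 9))² + 9 = (-24*21)² + 9 = (-504)² + 9 = 254016 + 9 = 254025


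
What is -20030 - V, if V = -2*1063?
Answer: -17904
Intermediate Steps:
V = -2126 (V = -1*2126 = -2126)
-20030 - V = -20030 - 1*(-2126) = -20030 + 2126 = -17904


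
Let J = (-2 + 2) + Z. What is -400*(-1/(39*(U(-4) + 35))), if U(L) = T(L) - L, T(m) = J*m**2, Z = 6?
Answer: 80/1053 ≈ 0.075973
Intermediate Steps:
J = 6 (J = (-2 + 2) + 6 = 0 + 6 = 6)
T(m) = 6*m**2
U(L) = -L + 6*L**2 (U(L) = 6*L**2 - L = -L + 6*L**2)
-400*(-1/(39*(U(-4) + 35))) = -400*(-1/(39*(-4*(-1 + 6*(-4)) + 35))) = -400*(-1/(39*(-4*(-1 - 24) + 35))) = -400*(-1/(39*(-4*(-25) + 35))) = -400*(-1/(39*(100 + 35))) = -400/(135*(-39)) = -400/(-5265) = -400*(-1/5265) = 80/1053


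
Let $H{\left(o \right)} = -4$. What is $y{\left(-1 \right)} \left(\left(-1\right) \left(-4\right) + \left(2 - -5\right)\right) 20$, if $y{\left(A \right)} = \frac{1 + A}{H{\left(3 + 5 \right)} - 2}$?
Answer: $0$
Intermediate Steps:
$y{\left(A \right)} = - \frac{1}{6} - \frac{A}{6}$ ($y{\left(A \right)} = \frac{1 + A}{-4 - 2} = \frac{1 + A}{-6} = \left(1 + A\right) \left(- \frac{1}{6}\right) = - \frac{1}{6} - \frac{A}{6}$)
$y{\left(-1 \right)} \left(\left(-1\right) \left(-4\right) + \left(2 - -5\right)\right) 20 = \left(- \frac{1}{6} - - \frac{1}{6}\right) \left(\left(-1\right) \left(-4\right) + \left(2 - -5\right)\right) 20 = \left(- \frac{1}{6} + \frac{1}{6}\right) \left(4 + \left(2 + 5\right)\right) 20 = 0 \left(4 + 7\right) 20 = 0 \cdot 11 \cdot 20 = 0 \cdot 20 = 0$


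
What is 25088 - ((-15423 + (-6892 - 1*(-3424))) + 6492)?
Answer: 37487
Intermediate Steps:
25088 - ((-15423 + (-6892 - 1*(-3424))) + 6492) = 25088 - ((-15423 + (-6892 + 3424)) + 6492) = 25088 - ((-15423 - 3468) + 6492) = 25088 - (-18891 + 6492) = 25088 - 1*(-12399) = 25088 + 12399 = 37487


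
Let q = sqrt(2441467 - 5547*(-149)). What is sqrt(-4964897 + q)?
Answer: sqrt(-4964897 + sqrt(3267970)) ≈ 2227.8*I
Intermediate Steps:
q = sqrt(3267970) (q = sqrt(2441467 + 826503) = sqrt(3267970) ≈ 1807.8)
sqrt(-4964897 + q) = sqrt(-4964897 + sqrt(3267970))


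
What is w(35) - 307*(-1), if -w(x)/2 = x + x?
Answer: 167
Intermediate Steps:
w(x) = -4*x (w(x) = -2*(x + x) = -4*x)
w(35) - 307*(-1) = -4*35 - 307*(-1) = -140 - 1*(-307) = -140 + 307 = 167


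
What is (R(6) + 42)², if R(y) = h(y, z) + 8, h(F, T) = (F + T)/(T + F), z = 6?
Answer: 2601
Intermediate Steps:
h(F, T) = 1 (h(F, T) = (F + T)/(F + T) = 1)
R(y) = 9 (R(y) = 1 + 8 = 9)
(R(6) + 42)² = (9 + 42)² = 51² = 2601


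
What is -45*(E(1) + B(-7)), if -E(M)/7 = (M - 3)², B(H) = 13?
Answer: 675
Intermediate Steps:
E(M) = -7*(-3 + M)² (E(M) = -7*(M - 3)² = -7*(-3 + M)²)
-45*(E(1) + B(-7)) = -45*(-7*(-3 + 1)² + 13) = -45*(-7*(-2)² + 13) = -45*(-7*4 + 13) = -45*(-28 + 13) = -45*(-15) = 675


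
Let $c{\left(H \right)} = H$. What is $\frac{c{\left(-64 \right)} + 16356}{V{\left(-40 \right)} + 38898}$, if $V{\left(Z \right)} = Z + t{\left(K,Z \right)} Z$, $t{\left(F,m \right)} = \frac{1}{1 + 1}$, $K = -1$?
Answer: $\frac{8146}{19419} \approx 0.41949$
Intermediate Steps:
$t{\left(F,m \right)} = \frac{1}{2}$
$V{\left(Z \right)} = \frac{3 Z}{2}$ ($V{\left(Z \right)} = Z + \frac{Z}{2} = \frac{3 Z}{2}$)
$\frac{c{\left(-64 \right)} + 16356}{V{\left(-40 \right)} + 38898} = \frac{-64 + 16356}{\frac{3}{2} \left(-40\right) + 38898} = \frac{16292}{-60 + 38898} = \frac{16292}{38838} = 16292 \cdot \frac{1}{38838} = \frac{8146}{19419}$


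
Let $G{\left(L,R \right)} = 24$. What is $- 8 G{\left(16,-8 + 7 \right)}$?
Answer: $-192$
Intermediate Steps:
$- 8 G{\left(16,-8 + 7 \right)} = \left(-8\right) 24 = -192$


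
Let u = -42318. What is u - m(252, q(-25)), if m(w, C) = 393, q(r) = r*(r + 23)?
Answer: -42711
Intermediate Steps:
q(r) = r*(23 + r)
u - m(252, q(-25)) = -42318 - 1*393 = -42318 - 393 = -42711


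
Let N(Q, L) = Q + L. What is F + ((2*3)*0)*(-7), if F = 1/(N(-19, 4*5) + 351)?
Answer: 1/352 ≈ 0.0028409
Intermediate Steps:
N(Q, L) = L + Q
F = 1/352 (F = 1/((4*5 - 19) + 351) = 1/((20 - 19) + 351) = 1/(1 + 351) = 1/352 ≈ 0.0028409)
F + ((2*3)*0)*(-7) = 1/352 + ((2*3)*0)*(-7) = 1/352 + (6*0)*(-7) = 1/352 + 0*(-7) = 1/352 + 0 = 1/352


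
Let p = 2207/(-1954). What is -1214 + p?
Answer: -2374363/1954 ≈ -1215.1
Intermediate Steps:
p = -2207/1954 (p = 2207*(-1/1954) = -2207/1954 ≈ -1.1295)
-1214 + p = -1214 - 2207/1954 = -2374363/1954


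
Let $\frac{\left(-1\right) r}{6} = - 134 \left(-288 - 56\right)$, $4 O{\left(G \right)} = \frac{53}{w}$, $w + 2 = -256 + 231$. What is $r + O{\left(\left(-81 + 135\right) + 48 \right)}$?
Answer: $- \frac{29870261}{108} \approx -2.7658 \cdot 10^{5}$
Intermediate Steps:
$w = -27$ ($w = -2 + \left(-256 + 231\right) = -2 - 25 = -27$)
$O{\left(G \right)} = - \frac{53}{108}$ ($O{\left(G \right)} = \frac{53 \frac{1}{-27}}{4} = \frac{53 \left(- \frac{1}{27}\right)}{4} = \frac{1}{4} \left(- \frac{53}{27}\right) = - \frac{53}{108}$)
$r = -276576$ ($r = - 6 \left(- 134 \left(-288 - 56\right)\right) = - 6 \left(\left(-134\right) \left(-344\right)\right) = \left(-6\right) 46096 = -276576$)
$r + O{\left(\left(-81 + 135\right) + 48 \right)} = -276576 - \frac{53}{108} = - \frac{29870261}{108}$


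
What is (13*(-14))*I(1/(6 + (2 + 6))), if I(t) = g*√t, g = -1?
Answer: 13*√14 ≈ 48.642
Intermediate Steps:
I(t) = -√t
(13*(-14))*I(1/(6 + (2 + 6))) = (13*(-14))*(-√(1/(6 + (2 + 6)))) = -(-182)*√(1/(6 + 8)) = -(-182)*√(1/14) = -(-182)*√14/14 = -(-13)*√14 = 13*√14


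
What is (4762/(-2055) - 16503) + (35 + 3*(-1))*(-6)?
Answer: -34312987/2055 ≈ -16697.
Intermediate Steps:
(4762/(-2055) - 16503) + (35 + 3*(-1))*(-6) = (4762*(-1/2055) - 16503) + (35 - 3)*(-6) = (-4762/2055 - 16503) + 32*(-6) = -33918427/2055 - 192 = -34312987/2055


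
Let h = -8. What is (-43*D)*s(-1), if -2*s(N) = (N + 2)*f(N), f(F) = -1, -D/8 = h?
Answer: -1376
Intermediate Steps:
D = 64 (D = -8*(-8) = 64)
s(N) = 1 + N/2 (s(N) = -(N + 2)*(-1)/2 = -(2 + N)*(-1)/2 = -(-2 - N)/2 = 1 + N/2)
(-43*D)*s(-1) = (-43*64)*(1 + (1/2)*(-1)) = -2752*(1 - 1/2) = -2752*1/2 = -1376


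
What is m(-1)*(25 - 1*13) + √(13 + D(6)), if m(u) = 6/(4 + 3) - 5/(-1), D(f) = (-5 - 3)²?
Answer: 492/7 + √77 ≈ 79.061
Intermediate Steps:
D(f) = 64 (D(f) = (-8)² = 64)
m(u) = 41/7 (m(u) = 6/7 - 5*(-1) = 6*(⅐) + 5 = 6/7 + 5 = 41/7)
m(-1)*(25 - 1*13) + √(13 + D(6)) = 41*(25 - 1*13)/7 + √(13 + 64) = 41*(25 - 13)/7 + √77 = (41/7)*12 + √77 = 492/7 + √77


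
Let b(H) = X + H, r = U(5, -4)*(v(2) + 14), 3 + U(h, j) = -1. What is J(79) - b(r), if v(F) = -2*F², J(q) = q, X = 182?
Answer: -79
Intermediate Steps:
U(h, j) = -4 (U(h, j) = -3 - 1 = -4)
r = -24 (r = -4*(-2*2² + 14) = -4*(-2*4 + 14) = -4*(-8 + 14) = -4*6 = -24)
b(H) = 182 + H
J(79) - b(r) = 79 - (182 - 24) = 79 - 1*158 = 79 - 158 = -79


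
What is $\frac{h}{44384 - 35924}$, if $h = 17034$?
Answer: $\frac{2839}{1410} \approx 2.0135$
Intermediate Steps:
$\frac{h}{44384 - 35924} = \frac{17034}{44384 - 35924} = \frac{17034}{8460} = 17034 \cdot \frac{1}{8460} = \frac{2839}{1410}$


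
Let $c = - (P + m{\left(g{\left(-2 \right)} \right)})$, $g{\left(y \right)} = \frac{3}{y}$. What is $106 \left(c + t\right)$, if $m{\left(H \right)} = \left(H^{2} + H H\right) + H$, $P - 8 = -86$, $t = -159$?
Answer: $-8904$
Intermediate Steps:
$P = -78$ ($P = 8 - 86 = -78$)
$m{\left(H \right)} = H + 2 H^{2}$ ($m{\left(H \right)} = \left(H^{2} + H^{2}\right) + H = 2 H^{2} + H = H + 2 H^{2}$)
$c = 75$ ($c = - (-78 + \frac{3}{-2} \left(1 + 2 \frac{3}{-2}\right)) = - (-78 + 3 \left(- \frac{1}{2}\right) \left(1 + 2 \cdot 3 \left(- \frac{1}{2}\right)\right)) = - (-78 - \frac{3 \left(1 + 2 \left(- \frac{3}{2}\right)\right)}{2}) = - (-78 - \frac{3 \left(1 - 3\right)}{2}) = - (-78 - -3) = - (-78 + 3) = \left(-1\right) \left(-75\right) = 75$)
$106 \left(c + t\right) = 106 \left(75 - 159\right) = 106 \left(-84\right) = -8904$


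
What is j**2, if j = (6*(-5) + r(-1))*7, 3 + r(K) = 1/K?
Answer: 56644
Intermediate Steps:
r(K) = -3 + 1/K
j = -238 (j = (6*(-5) + (-3 + 1/(-1)))*7 = (-30 + (-3 - 1))*7 = (-30 - 4)*7 = -34*7 = -238)
j**2 = (-238)**2 = 56644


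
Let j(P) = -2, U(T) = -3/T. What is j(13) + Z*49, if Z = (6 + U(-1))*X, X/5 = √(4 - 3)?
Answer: 2203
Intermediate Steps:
X = 5 (X = 5*√(4 - 3) = 5*√1 = 5*1 = 5)
Z = 45 (Z = (6 - 3/(-1))*5 = (6 - 3*(-1))*5 = (6 + 3)*5 = 9*5 = 45)
j(13) + Z*49 = -2 + 45*49 = -2 + 2205 = 2203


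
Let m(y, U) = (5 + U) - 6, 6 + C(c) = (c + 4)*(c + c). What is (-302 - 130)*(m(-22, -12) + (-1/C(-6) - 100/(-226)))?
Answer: 615720/113 ≈ 5448.9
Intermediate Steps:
C(c) = -6 + 2*c*(4 + c) (C(c) = -6 + (c + 4)*(c + c) = -6 + (4 + c)*(2*c) = -6 + 2*c*(4 + c))
m(y, U) = -1 + U
(-302 - 130)*(m(-22, -12) + (-1/C(-6) - 100/(-226))) = (-302 - 130)*((-1 - 12) + (-1/(-6 + 2*(-6)² + 8*(-6)) - 100/(-226))) = -432*(-13 + (-1/(-6 + 2*36 - 48) - 100*(-1/226))) = -432*(-13 + (-1/(-6 + 72 - 48) + 50/113)) = -432*(-13 + (-1/18 + 50/113)) = -432*(-13 + 787/2034) = -432*(-25655/2034) = 615720/113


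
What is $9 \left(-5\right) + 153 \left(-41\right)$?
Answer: $-6318$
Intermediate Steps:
$9 \left(-5\right) + 153 \left(-41\right) = -45 - 6273 = -6318$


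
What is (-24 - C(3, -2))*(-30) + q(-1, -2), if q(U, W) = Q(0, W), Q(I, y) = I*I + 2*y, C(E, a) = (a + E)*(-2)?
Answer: 656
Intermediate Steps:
C(E, a) = -2*E - 2*a (C(E, a) = (E + a)*(-2) = -2*E - 2*a)
Q(I, y) = I² + 2*y
q(U, W) = 2*W (q(U, W) = 0² + 2*W = 0 + 2*W = 2*W)
(-24 - C(3, -2))*(-30) + q(-1, -2) = (-24 - (-2*3 - 2*(-2)))*(-30) + 2*(-2) = (-24 - (-6 + 4))*(-30) - 4 = (-24 - 1*(-2))*(-30) - 4 = (-24 + 2)*(-30) - 4 = -22*(-30) - 4 = 660 - 4 = 656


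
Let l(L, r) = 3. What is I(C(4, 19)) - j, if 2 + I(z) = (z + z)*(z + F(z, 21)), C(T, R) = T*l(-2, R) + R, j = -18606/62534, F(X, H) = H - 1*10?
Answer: 81366037/31267 ≈ 2602.3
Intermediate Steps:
F(X, H) = -10 + H (F(X, H) = H - 10 = -10 + H)
j = -9303/31267 (j = -18606*1/62534 = -9303/31267 ≈ -0.29753)
C(T, R) = R + 3*T (C(T, R) = T*3 + R = 3*T + R = R + 3*T)
I(z) = -2 + 2*z*(11 + z) (I(z) = -2 + (z + z)*(z + (-10 + 21)) = -2 + (2*z)*(z + 11) = -2 + (2*z)*(11 + z) = -2 + 2*z*(11 + z))
I(C(4, 19)) - j = (-2 + 2*(19 + 3*4)**2 + 22*(19 + 3*4)) - 1*(-9303/31267) = (-2 + 2*(19 + 12)**2 + 22*(19 + 12)) + 9303/31267 = (-2 + 2*31**2 + 22*31) + 9303/31267 = (-2 + 2*961 + 682) + 9303/31267 = (-2 + 1922 + 682) + 9303/31267 = 2602 + 9303/31267 = 81366037/31267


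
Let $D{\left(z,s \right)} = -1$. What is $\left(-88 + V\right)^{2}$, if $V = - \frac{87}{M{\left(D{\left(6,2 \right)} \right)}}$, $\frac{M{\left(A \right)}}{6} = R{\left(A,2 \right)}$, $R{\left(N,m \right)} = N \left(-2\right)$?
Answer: $\frac{145161}{16} \approx 9072.6$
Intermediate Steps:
$R{\left(N,m \right)} = - 2 N$
$M{\left(A \right)} = - 12 A$ ($M{\left(A \right)} = 6 \left(- 2 A\right) = - 12 A$)
$V = - \frac{29}{4}$ ($V = - \frac{87}{\left(-12\right) \left(-1\right)} = - \frac{87}{12} = \left(-87\right) \frac{1}{12} = - \frac{29}{4} \approx -7.25$)
$\left(-88 + V\right)^{2} = \left(-88 - \frac{29}{4}\right)^{2} = \left(- \frac{381}{4}\right)^{2} = \frac{145161}{16}$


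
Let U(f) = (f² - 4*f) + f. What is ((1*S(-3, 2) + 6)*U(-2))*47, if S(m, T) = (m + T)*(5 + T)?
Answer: -470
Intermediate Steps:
S(m, T) = (5 + T)*(T + m) (S(m, T) = (T + m)*(5 + T) = (5 + T)*(T + m))
U(f) = f² - 3*f
((1*S(-3, 2) + 6)*U(-2))*47 = ((1*(2² + 5*2 + 5*(-3) + 2*(-3)) + 6)*(-2*(-3 - 2)))*47 = ((1*(4 + 10 - 15 - 6) + 6)*(-2*(-5)))*47 = ((1*(-7) + 6)*10)*47 = ((-7 + 6)*10)*47 = -1*10*47 = -10*47 = -470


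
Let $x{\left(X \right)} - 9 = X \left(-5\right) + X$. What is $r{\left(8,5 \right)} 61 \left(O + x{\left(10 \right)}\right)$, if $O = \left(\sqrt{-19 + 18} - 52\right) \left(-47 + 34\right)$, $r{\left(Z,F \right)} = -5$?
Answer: $-196725 + 3965 i \approx -1.9673 \cdot 10^{5} + 3965.0 i$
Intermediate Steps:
$x{\left(X \right)} = 9 - 4 X$ ($x{\left(X \right)} = 9 + \left(X \left(-5\right) + X\right) = 9 + \left(- 5 X + X\right) = 9 - 4 X$)
$O = 676 - 13 i$ ($O = \left(\sqrt{-1} - 52\right) \left(-13\right) = \left(i - 52\right) \left(-13\right) = \left(-52 + i\right) \left(-13\right) = 676 - 13 i \approx 676.0 - 13.0 i$)
$r{\left(8,5 \right)} 61 \left(O + x{\left(10 \right)}\right) = - 5 \cdot 61 \left(\left(676 - 13 i\right) + \left(9 - 40\right)\right) = - 5 \cdot 61 \left(\left(676 - 13 i\right) - 31\right) = - 5 \cdot 61 \left(645 - 13 i\right) = - 5 \left(39345 - 793 i\right) = -196725 + 3965 i$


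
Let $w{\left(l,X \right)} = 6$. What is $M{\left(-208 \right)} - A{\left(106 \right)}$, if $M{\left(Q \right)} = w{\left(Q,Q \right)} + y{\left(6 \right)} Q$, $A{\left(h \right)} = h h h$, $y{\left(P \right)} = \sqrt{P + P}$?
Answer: $-1191010 - 416 \sqrt{3} \approx -1.1917 \cdot 10^{6}$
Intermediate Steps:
$y{\left(P \right)} = \sqrt{2} \sqrt{P}$ ($y{\left(P \right)} = \sqrt{2 P} = \sqrt{2} \sqrt{P}$)
$A{\left(h \right)} = h^{3}$ ($A{\left(h \right)} = h^{2} h = h^{3}$)
$M{\left(Q \right)} = 6 + 2 Q \sqrt{3}$ ($M{\left(Q \right)} = 6 + \sqrt{2} \sqrt{6} Q = 6 + 2 \sqrt{3} Q = 6 + 2 Q \sqrt{3}$)
$M{\left(-208 \right)} - A{\left(106 \right)} = \left(6 + 2 \left(-208\right) \sqrt{3}\right) - 106^{3} = \left(6 - 416 \sqrt{3}\right) - 1191016 = -1191010 - 416 \sqrt{3}$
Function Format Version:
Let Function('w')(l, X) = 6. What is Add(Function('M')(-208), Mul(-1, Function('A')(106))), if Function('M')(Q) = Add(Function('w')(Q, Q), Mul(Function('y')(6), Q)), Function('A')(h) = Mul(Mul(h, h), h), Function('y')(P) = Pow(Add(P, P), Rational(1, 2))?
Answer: Add(-1191010, Mul(-416, Pow(3, Rational(1, 2)))) ≈ -1.1917e+6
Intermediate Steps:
Function('y')(P) = Mul(Pow(2, Rational(1, 2)), Pow(P, Rational(1, 2))) (Function('y')(P) = Pow(Mul(2, P), Rational(1, 2)) = Mul(Pow(2, Rational(1, 2)), Pow(P, Rational(1, 2))))
Function('A')(h) = Pow(h, 3) (Function('A')(h) = Mul(Pow(h, 2), h) = Pow(h, 3))
Function('M')(Q) = Add(6, Mul(2, Q, Pow(3, Rational(1, 2)))) (Function('M')(Q) = Add(6, Mul(Mul(Pow(2, Rational(1, 2)), Pow(6, Rational(1, 2))), Q)) = Add(6, Mul(Mul(2, Pow(3, Rational(1, 2))), Q)) = Add(6, Mul(2, Q, Pow(3, Rational(1, 2)))))
Add(Function('M')(-208), Mul(-1, Function('A')(106))) = Add(Add(6, Mul(2, -208, Pow(3, Rational(1, 2)))), Mul(-1, Pow(106, 3))) = Add(Add(6, Mul(-416, Pow(3, Rational(1, 2)))), Mul(-1, 1191016)) = Add(Add(6, Mul(-416, Pow(3, Rational(1, 2)))), -1191016) = Add(-1191010, Mul(-416, Pow(3, Rational(1, 2))))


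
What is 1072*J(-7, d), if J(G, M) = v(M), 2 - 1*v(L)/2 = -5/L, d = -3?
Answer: 2144/3 ≈ 714.67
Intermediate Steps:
v(L) = 4 + 10/L (v(L) = 4 - (-10)/L = 4 + 10/L)
J(G, M) = 4 + 10/M
1072*J(-7, d) = 1072*(4 + 10/(-3)) = 1072*(4 + 10*(-⅓)) = 1072*(4 - 10/3) = 1072*(⅔) = 2144/3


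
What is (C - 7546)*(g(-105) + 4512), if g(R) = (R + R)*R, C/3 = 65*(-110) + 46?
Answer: -766526196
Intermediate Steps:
C = -21312 (C = 3*(65*(-110) + 46) = 3*(-7150 + 46) = 3*(-7104) = -21312)
g(R) = 2*R**2 (g(R) = (2*R)*R = 2*R**2)
(C - 7546)*(g(-105) + 4512) = (-21312 - 7546)*(2*(-105)**2 + 4512) = -28858*(2*11025 + 4512) = -28858*(22050 + 4512) = -28858*26562 = -766526196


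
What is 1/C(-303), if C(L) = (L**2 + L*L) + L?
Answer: 1/183315 ≈ 5.4551e-6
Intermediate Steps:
C(L) = L + 2*L**2 (C(L) = (L**2 + L**2) + L = 2*L**2 + L = L + 2*L**2)
1/C(-303) = 1/(-303*(1 + 2*(-303))) = 1/(-303*(1 - 606)) = 1/(-303*(-605)) = 1/183315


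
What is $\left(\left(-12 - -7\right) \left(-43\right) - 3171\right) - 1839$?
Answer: $-4795$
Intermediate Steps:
$\left(\left(-12 - -7\right) \left(-43\right) - 3171\right) - 1839 = \left(\left(-12 + 7\right) \left(-43\right) - 3171\right) - 1839 = \left(\left(-5\right) \left(-43\right) - 3171\right) - 1839 = \left(215 - 3171\right) - 1839 = -2956 - 1839 = -4795$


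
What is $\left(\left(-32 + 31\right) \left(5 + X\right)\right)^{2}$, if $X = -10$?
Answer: $25$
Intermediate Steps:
$\left(\left(-32 + 31\right) \left(5 + X\right)\right)^{2} = \left(\left(-32 + 31\right) \left(5 - 10\right)\right)^{2} = \left(\left(-1\right) \left(-5\right)\right)^{2} = 5^{2} = 25$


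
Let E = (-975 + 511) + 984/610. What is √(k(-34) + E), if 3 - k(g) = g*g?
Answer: I*√150271365/305 ≈ 40.192*I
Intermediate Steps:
k(g) = 3 - g² (k(g) = 3 - g*g = 3 - g²)
E = -141028/305 (E = -464 + 984*(1/610) = -464 + 492/305 = -141028/305 ≈ -462.39)
√(k(-34) + E) = √((3 - 1*(-34)²) - 141028/305) = √((3 - 1*1156) - 141028/305) = √((3 - 1156) - 141028/305) = √(-1153 - 141028/305) = √(-492693/305) = I*√150271365/305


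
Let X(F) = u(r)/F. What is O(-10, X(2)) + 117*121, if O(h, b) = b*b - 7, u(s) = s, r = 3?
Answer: 56609/4 ≈ 14152.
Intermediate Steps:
X(F) = 3/F
O(h, b) = -7 + b² (O(h, b) = b² - 7 = -7 + b²)
O(-10, X(2)) + 117*121 = (-7 + (3/2)²) + 117*121 = (-7 + (3*(½))²) + 14157 = (-7 + (3/2)²) + 14157 = (-7 + 9/4) + 14157 = -19/4 + 14157 = 56609/4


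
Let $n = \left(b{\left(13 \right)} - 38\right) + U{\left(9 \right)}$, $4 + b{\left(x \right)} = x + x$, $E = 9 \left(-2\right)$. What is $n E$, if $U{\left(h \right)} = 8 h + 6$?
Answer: $-1116$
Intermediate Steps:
$E = -18$
$U{\left(h \right)} = 6 + 8 h$
$b{\left(x \right)} = -4 + 2 x$ ($b{\left(x \right)} = -4 + \left(x + x\right) = -4 + 2 x$)
$n = 62$ ($n = \left(\left(-4 + 2 \cdot 13\right) - 38\right) + \left(6 + 8 \cdot 9\right) = \left(\left(-4 + 26\right) - 38\right) + \left(6 + 72\right) = \left(22 - 38\right) + 78 = -16 + 78 = 62$)
$n E = 62 \left(-18\right) = -1116$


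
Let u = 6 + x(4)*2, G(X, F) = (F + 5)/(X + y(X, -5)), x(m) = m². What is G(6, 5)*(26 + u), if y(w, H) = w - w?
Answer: 320/3 ≈ 106.67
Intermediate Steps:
y(w, H) = 0
G(X, F) = (5 + F)/X (G(X, F) = (F + 5)/(X + 0) = (5 + F)/X)
u = 38 (u = 6 + 4²*2 = 6 + 16*2 = 6 + 32 = 38)
G(6, 5)*(26 + u) = ((5 + 5)/6)*(26 + 38) = ((⅙)*10)*64 = (5/3)*64 = 320/3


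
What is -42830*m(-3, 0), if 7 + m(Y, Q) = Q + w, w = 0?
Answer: 299810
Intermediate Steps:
m(Y, Q) = -7 + Q (m(Y, Q) = -7 + (Q + 0) = -7 + Q)
-42830*m(-3, 0) = -42830*(-7 + 0) = -42830*(-7) = 299810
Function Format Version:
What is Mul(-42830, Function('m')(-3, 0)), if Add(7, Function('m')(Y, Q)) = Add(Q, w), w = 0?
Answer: 299810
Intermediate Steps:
Function('m')(Y, Q) = Add(-7, Q) (Function('m')(Y, Q) = Add(-7, Add(Q, 0)) = Add(-7, Q))
Mul(-42830, Function('m')(-3, 0)) = Mul(-42830, Add(-7, 0)) = Mul(-42830, -7) = 299810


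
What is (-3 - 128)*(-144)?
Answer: 18864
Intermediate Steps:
(-3 - 128)*(-144) = -131*(-144) = 18864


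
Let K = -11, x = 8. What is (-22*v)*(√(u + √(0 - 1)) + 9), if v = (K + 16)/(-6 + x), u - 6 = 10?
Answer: -495 - 55*√(16 + I) ≈ -715.11 - 6.8717*I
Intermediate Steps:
u = 16 (u = 6 + 10 = 16)
v = 5/2 (v = (-11 + 16)/(-6 + 8) = 5/2 ≈ 2.5000)
(-22*v)*(√(u + √(0 - 1)) + 9) = (-22*5/2)*(√(16 + √(0 - 1)) + 9) = -55*(√(16 + √(-1)) + 9) = -55*(√(16 + I) + 9) = -55*(9 + √(16 + I)) = -495 - 55*√(16 + I)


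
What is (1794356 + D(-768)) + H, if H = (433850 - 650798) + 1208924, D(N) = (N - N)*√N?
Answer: 2786332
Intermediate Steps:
D(N) = 0 (D(N) = 0*√N = 0)
H = 991976 (H = -216948 + 1208924 = 991976)
(1794356 + D(-768)) + H = (1794356 + 0) + 991976 = 1794356 + 991976 = 2786332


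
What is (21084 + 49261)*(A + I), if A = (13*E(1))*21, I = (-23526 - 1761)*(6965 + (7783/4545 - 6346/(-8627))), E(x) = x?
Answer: -32397092363578114601/2613981 ≈ -1.2394e+13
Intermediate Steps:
I = -2302732430375494/13069905 (I = -25287*(6965 + (7783*(1/4545) - 6346*(-1/8627))) = -25287*(6965 + (7783/4545 + 6346/8627)) = -25287*(6965 + 95986511/39209715) = -25287*273191651486/39209715 = -2302732430375494/13069905 ≈ -1.7619e+8)
A = 273 (A = (13*1)*21 = 13*21 = 273)
(21084 + 49261)*(A + I) = (21084 + 49261)*(273 - 2302732430375494/13069905) = 70345*(-2302728862291429/13069905) = -32397092363578114601/2613981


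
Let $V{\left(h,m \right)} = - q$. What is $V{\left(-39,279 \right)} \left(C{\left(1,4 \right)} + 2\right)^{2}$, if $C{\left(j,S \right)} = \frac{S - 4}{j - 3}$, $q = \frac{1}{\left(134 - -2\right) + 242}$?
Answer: $- \frac{2}{189} \approx -0.010582$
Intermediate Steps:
$q = \frac{1}{378}$ ($q = \frac{1}{\left(134 + 2\right) + 242} = \frac{1}{136 + 242} = \frac{1}{378} \approx 0.0026455$)
$C{\left(j,S \right)} = \frac{-4 + S}{-3 + j}$
$V{\left(h,m \right)} = - \frac{1}{378}$ ($V{\left(h,m \right)} = \left(-1\right) \frac{1}{378} = - \frac{1}{378}$)
$V{\left(-39,279 \right)} \left(C{\left(1,4 \right)} + 2\right)^{2} = - \frac{\left(\frac{-4 + 4}{-3 + 1} + 2\right)^{2}}{378} = - \frac{\left(\frac{1}{-2} \cdot 0 + 2\right)^{2}}{378} = - \frac{\left(\left(- \frac{1}{2}\right) 0 + 2\right)^{2}}{378} = - \frac{\left(0 + 2\right)^{2}}{378} = - \frac{2^{2}}{378} = \left(- \frac{1}{378}\right) 4 = - \frac{2}{189}$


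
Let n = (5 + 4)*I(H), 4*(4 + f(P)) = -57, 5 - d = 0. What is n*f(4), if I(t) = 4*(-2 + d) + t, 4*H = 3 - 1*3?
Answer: -1971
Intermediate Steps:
H = 0 (H = (3 - 1*3)/4 = (3 - 3)/4 = (¼)*0 = 0)
d = 5 (d = 5 - 1*0 = 5 + 0 = 5)
I(t) = 12 + t (I(t) = 4*(-2 + 5) + t = 4*3 + t = 12 + t)
f(P) = -73/4 (f(P) = -4 + (¼)*(-57) = -4 - 57/4 = -73/4)
n = 108 (n = (5 + 4)*(12 + 0) = 9*12 = 108)
n*f(4) = 108*(-73/4) = -1971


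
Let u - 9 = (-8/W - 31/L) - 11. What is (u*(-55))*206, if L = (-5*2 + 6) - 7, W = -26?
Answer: -165830/13 ≈ -12756.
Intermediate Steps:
L = -11 (L = (-10 + 6) - 7 = -4 - 7 = -11)
u = 161/143 (u = 9 + ((-8/(-26) - 31/(-11)) - 11) = 9 + ((-8*(-1/26) - 31*(-1/11)) - 11) = 9 + ((4/13 + 31/11) - 11) = 9 + (447/143 - 11) = 9 - 1126/143 = 161/143 ≈ 1.1259)
(u*(-55))*206 = ((161/143)*(-55))*206 = -805/13*206 = -165830/13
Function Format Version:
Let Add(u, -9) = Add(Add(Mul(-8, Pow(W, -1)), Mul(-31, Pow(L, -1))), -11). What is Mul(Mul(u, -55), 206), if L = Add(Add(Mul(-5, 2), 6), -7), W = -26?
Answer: Rational(-165830, 13) ≈ -12756.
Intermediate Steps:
L = -11 (L = Add(Add(-10, 6), -7) = Add(-4, -7) = -11)
u = Rational(161, 143) (u = Add(9, Add(Add(Mul(-8, Pow(-26, -1)), Mul(-31, Pow(-11, -1))), -11)) = Add(9, Add(Add(Mul(-8, Rational(-1, 26)), Mul(-31, Rational(-1, 11))), -11)) = Add(9, Add(Add(Rational(4, 13), Rational(31, 11)), -11)) = Add(9, Add(Rational(447, 143), -11)) = Add(9, Rational(-1126, 143)) = Rational(161, 143) ≈ 1.1259)
Mul(Mul(u, -55), 206) = Mul(Mul(Rational(161, 143), -55), 206) = Mul(Rational(-805, 13), 206) = Rational(-165830, 13)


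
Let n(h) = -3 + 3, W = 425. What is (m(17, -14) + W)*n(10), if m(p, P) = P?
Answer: 0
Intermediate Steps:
n(h) = 0
(m(17, -14) + W)*n(10) = (-14 + 425)*0 = 411*0 = 0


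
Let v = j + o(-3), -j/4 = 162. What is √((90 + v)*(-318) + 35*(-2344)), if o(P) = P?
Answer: √96358 ≈ 310.42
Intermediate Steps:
j = -648 (j = -4*162 = -648)
v = -651 (v = -648 - 3 = -651)
√((90 + v)*(-318) + 35*(-2344)) = √((90 - 651)*(-318) + 35*(-2344)) = √(-561*(-318) - 82040) = √(178398 - 82040) = √96358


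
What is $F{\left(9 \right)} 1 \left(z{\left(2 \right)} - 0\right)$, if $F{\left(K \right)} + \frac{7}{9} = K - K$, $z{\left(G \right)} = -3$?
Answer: $\frac{7}{3} \approx 2.3333$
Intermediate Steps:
$F{\left(K \right)} = - \frac{7}{9}$ ($F{\left(K \right)} = - \frac{7}{9} + \left(K - K\right) = - \frac{7}{9} + 0 = - \frac{7}{9}$)
$F{\left(9 \right)} 1 \left(z{\left(2 \right)} - 0\right) = - \frac{7 \cdot 1 \left(-3 - 0\right)}{9} = - \frac{7 \cdot 1 \left(-3 + 0\right)}{9} = - \frac{7 \cdot 1 \left(-3\right)}{9} = \left(- \frac{7}{9}\right) \left(-3\right) = \frac{7}{3}$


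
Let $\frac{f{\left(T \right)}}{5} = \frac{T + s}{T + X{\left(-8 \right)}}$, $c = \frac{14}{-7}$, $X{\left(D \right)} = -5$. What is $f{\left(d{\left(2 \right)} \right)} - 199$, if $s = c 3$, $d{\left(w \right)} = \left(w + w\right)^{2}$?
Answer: $- \frac{2139}{11} \approx -194.45$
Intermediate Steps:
$c = -2$ ($c = 14 \left(- \frac{1}{7}\right) = -2$)
$d{\left(w \right)} = 4 w^{2}$ ($d{\left(w \right)} = \left(2 w\right)^{2} = 4 w^{2}$)
$s = -6$ ($s = \left(-2\right) 3 = -6$)
$f{\left(T \right)} = \frac{5 \left(-6 + T\right)}{-5 + T}$ ($f{\left(T \right)} = 5 \frac{T - 6}{T - 5} = 5 \frac{-6 + T}{-5 + T} = \frac{5 \left(-6 + T\right)}{-5 + T}$)
$f{\left(d{\left(2 \right)} \right)} - 199 = \frac{5 \left(-6 + 4 \cdot 2^{2}\right)}{-5 + 4 \cdot 2^{2}} - 199 = \frac{5 \left(-6 + 4 \cdot 4\right)}{-5 + 4 \cdot 4} - 199 = \frac{5 \left(-6 + 16\right)}{-5 + 16} - 199 = 5 \cdot \frac{1}{11} \cdot 10 - 199 = \frac{50}{11} - 199 = - \frac{2139}{11}$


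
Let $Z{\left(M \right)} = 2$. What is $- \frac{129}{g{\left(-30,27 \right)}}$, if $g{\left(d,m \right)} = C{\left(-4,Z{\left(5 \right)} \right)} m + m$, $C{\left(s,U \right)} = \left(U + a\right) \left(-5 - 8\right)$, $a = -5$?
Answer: $- \frac{43}{360} \approx -0.11944$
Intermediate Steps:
$C{\left(s,U \right)} = 65 - 13 U$ ($C{\left(s,U \right)} = \left(U - 5\right) \left(-5 - 8\right) = \left(-5 + U\right) \left(-5 - 8\right) = \left(-5 + U\right) \left(-13\right) = 65 - 13 U$)
$g{\left(d,m \right)} = 40 m$ ($g{\left(d,m \right)} = \left(65 - 26\right) m + m = 39 m + m = 40 m$)
$- \frac{129}{g{\left(-30,27 \right)}} = - \frac{129}{40 \cdot 27} = - \frac{129}{1080} = \left(-129\right) \frac{1}{1080} = - \frac{43}{360}$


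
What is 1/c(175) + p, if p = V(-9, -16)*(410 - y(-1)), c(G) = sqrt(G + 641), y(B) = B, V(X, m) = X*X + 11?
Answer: 37812 + sqrt(51)/204 ≈ 37812.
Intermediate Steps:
V(X, m) = 11 + X**2 (V(X, m) = X**2 + 11 = 11 + X**2)
c(G) = sqrt(641 + G)
p = 37812 (p = (11 + (-9)**2)*(410 - 1*(-1)) = (11 + 81)*(410 + 1) = 92*411 = 37812)
1/c(175) + p = 1/(sqrt(641 + 175)) + 37812 = 1/(sqrt(816)) + 37812 = 1/(4*sqrt(51)) + 37812 = sqrt(51)/204 + 37812 = 37812 + sqrt(51)/204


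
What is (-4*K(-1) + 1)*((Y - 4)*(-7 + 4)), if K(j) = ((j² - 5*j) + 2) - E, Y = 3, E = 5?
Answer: -33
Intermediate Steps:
K(j) = -3 + j² - 5*j (K(j) = ((j² - 5*j) + 2) - 1*5 = (2 + j² - 5*j) - 5 = -3 + j² - 5*j)
(-4*K(-1) + 1)*((Y - 4)*(-7 + 4)) = (-4*(-3 + (-1)² - 5*(-1)) + 1)*((3 - 4)*(-7 + 4)) = (-4*(-3 + 1 + 5) + 1)*(-1*(-3)) = (-4*3 + 1)*3 = (-12 + 1)*3 = -11*3 = -33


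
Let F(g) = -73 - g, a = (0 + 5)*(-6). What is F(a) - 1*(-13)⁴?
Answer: -28604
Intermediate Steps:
a = -30 (a = 5*(-6) = -30)
F(a) - 1*(-13)⁴ = (-73 - 1*(-30)) - 1*(-13)⁴ = (-73 + 30) - 1*28561 = -43 - 28561 = -28604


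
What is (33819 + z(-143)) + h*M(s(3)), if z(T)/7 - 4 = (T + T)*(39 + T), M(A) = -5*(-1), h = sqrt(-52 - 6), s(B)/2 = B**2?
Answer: 242055 + 5*I*sqrt(58) ≈ 2.4206e+5 + 38.079*I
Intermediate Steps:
s(B) = 2*B**2
h = I*sqrt(58) (h = sqrt(-58) = I*sqrt(58) ≈ 7.6158*I)
M(A) = 5
z(T) = 28 + 14*T*(39 + T) (z(T) = 28 + 7*((T + T)*(39 + T)) = 28 + 7*((2*T)*(39 + T)) = 28 + 7*(2*T*(39 + T)) = 28 + 14*T*(39 + T))
(33819 + z(-143)) + h*M(s(3)) = (33819 + (28 + 14*(-143)**2 + 546*(-143))) + (I*sqrt(58))*5 = (33819 + (28 + 14*20449 - 78078)) + 5*I*sqrt(58) = (33819 + (28 + 286286 - 78078)) + 5*I*sqrt(58) = (33819 + 208236) + 5*I*sqrt(58) = 242055 + 5*I*sqrt(58)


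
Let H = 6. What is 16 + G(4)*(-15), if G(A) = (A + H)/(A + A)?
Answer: -11/4 ≈ -2.7500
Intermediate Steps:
G(A) = (6 + A)/(2*A) (G(A) = (A + 6)/(A + A) = (6 + A)/((2*A)) = (6 + A)*(1/(2*A)) = (6 + A)/(2*A))
16 + G(4)*(-15) = 16 + ((½)*(6 + 4)/4)*(-15) = 16 + ((½)*(¼)*10)*(-15) = 16 + (5/4)*(-15) = 16 - 75/4 = -11/4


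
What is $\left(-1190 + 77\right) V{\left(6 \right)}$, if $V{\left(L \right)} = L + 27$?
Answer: $-36729$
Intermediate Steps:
$V{\left(L \right)} = 27 + L$
$\left(-1190 + 77\right) V{\left(6 \right)} = \left(-1190 + 77\right) \left(27 + 6\right) = \left(-1113\right) 33 = -36729$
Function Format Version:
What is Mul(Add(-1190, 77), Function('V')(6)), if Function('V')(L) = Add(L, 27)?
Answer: -36729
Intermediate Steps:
Function('V')(L) = Add(27, L)
Mul(Add(-1190, 77), Function('V')(6)) = Mul(Add(-1190, 77), Add(27, 6)) = Mul(-1113, 33) = -36729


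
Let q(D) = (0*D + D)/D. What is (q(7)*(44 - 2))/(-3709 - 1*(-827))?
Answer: -21/1441 ≈ -0.014573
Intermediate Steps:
q(D) = 1 (q(D) = (0 + D)/D = D/D = 1)
(q(7)*(44 - 2))/(-3709 - 1*(-827)) = (1*(44 - 2))/(-3709 - 1*(-827)) = (1*42)/(-3709 + 827) = 42/(-2882) = 42*(-1/2882) = -21/1441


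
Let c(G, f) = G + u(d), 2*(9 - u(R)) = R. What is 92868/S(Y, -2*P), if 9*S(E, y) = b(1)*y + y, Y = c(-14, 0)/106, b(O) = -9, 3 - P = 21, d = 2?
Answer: -23217/8 ≈ -2902.1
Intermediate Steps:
P = -18 (P = 3 - 1*21 = 3 - 21 = -18)
u(R) = 9 - R/2
c(G, f) = 8 + G (c(G, f) = G + (9 - ½*2) = G + (9 - 1) = G + 8 = 8 + G)
Y = -3/53 (Y = (8 - 14)/106 = -6*1/106 = -3/53 ≈ -0.056604)
S(E, y) = -8*y/9 (S(E, y) = (-9*y + y)/9 = (-8*y)/9 = -8*y/9)
92868/S(Y, -2*P) = 92868/((-(-16)*(-18)/9)) = 92868/((-8/9*36)) = 92868/(-32) = 92868*(-1/32) = -23217/8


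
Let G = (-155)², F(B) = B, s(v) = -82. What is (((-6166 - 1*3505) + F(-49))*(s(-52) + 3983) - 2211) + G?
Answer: -37895906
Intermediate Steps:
G = 24025
(((-6166 - 1*3505) + F(-49))*(s(-52) + 3983) - 2211) + G = (((-6166 - 1*3505) - 49)*(-82 + 3983) - 2211) + 24025 = (((-6166 - 3505) - 49)*3901 - 2211) + 24025 = ((-9671 - 49)*3901 - 2211) + 24025 = (-9720*3901 - 2211) + 24025 = (-37917720 - 2211) + 24025 = -37919931 + 24025 = -37895906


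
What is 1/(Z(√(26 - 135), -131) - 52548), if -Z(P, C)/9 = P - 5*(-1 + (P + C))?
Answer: -2437/142541142 - I*√109/95027428 ≈ -1.7097e-5 - 1.0987e-7*I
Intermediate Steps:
Z(P, C) = -45 + 36*P + 45*C (Z(P, C) = -9*(P - 5*(-1 + (P + C))) = -9*(P - 5*(-1 + (C + P))) = -9*(P - 5*(-1 + C + P)) = -9*(P + (5 - 5*C - 5*P)) = -9*(5 - 5*C - 4*P) = -45 + 36*P + 45*C)
1/(Z(√(26 - 135), -131) - 52548) = 1/((-45 + 36*√(26 - 135) + 45*(-131)) - 52548) = 1/((-45 + 36*√(-109) - 5895) - 52548) = 1/((-45 + 36*(I*√109) - 5895) - 52548) = 1/((-45 + 36*I*√109 - 5895) - 52548) = 1/((-5940 + 36*I*√109) - 52548) = 1/(-58488 + 36*I*√109)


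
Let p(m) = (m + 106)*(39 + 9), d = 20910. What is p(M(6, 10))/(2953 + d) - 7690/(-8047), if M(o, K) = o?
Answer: 32395306/27432223 ≈ 1.1809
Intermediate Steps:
p(m) = 5088 + 48*m (p(m) = (106 + m)*48 = 5088 + 48*m)
p(M(6, 10))/(2953 + d) - 7690/(-8047) = (5088 + 48*6)/(2953 + 20910) - 7690/(-8047) = (5088 + 288)/23863 - 7690*(-1/8047) = 5376*(1/23863) + 7690/8047 = 768/3409 + 7690/8047 = 32395306/27432223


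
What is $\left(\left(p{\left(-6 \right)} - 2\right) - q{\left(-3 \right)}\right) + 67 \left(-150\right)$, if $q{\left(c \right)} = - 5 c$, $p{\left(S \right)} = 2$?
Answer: $-10065$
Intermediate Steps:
$\left(\left(p{\left(-6 \right)} - 2\right) - q{\left(-3 \right)}\right) + 67 \left(-150\right) = \left(\left(2 - 2\right) - \left(-5\right) \left(-3\right)\right) + 67 \left(-150\right) = \left(0 - 15\right) - 10050 = -15 - 10050 = -10065$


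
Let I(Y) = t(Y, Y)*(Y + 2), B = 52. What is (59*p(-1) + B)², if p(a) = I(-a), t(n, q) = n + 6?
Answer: 1666681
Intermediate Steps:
t(n, q) = 6 + n
I(Y) = (2 + Y)*(6 + Y) (I(Y) = (6 + Y)*(Y + 2) = (6 + Y)*(2 + Y) = (2 + Y)*(6 + Y))
p(a) = (2 - a)*(6 - a)
(59*p(-1) + B)² = (59*((-6 - 1)*(-2 - 1)) + 52)² = (59*(-7*(-3)) + 52)² = (59*21 + 52)² = (1239 + 52)² = 1291² = 1666681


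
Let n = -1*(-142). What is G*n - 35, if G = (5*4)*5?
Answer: 14165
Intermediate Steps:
n = 142
G = 100 (G = 20*5 = 100)
G*n - 35 = 100*142 - 35 = 14200 - 35 = 14165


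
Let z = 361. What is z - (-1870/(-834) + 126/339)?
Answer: 16887512/47121 ≈ 358.39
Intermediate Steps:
z - (-1870/(-834) + 126/339) = 361 - (-1870/(-834) + 126/339) = 361 - (-1870*(-1/834) + 126*(1/339)) = 361 - (935/417 + 42/113) = 361 - 1*123169/47121 = 361 - 123169/47121 = 16887512/47121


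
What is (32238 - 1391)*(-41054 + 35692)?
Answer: -165401614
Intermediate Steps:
(32238 - 1391)*(-41054 + 35692) = 30847*(-5362) = -165401614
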